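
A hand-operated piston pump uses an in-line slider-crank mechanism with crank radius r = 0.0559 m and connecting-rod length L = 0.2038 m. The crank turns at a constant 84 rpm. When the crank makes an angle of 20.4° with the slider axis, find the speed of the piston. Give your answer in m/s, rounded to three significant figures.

ω = 2π·84/60 = 8.796 rad/s
For an in-line slider-crank, x = r cosθ + √(L² − r² sin²θ), so v = −rω sinθ·[1 + r cosθ/√(L² − r² sin²θ)].
With r = 0.0559 m, L = 0.2038 m, θ = 20.4°: √(L² − r² sin²θ) = 0.20287 m.
v = −0.0559·8.796·0.34857·[1 + 0.0559·0.93728/0.20287] = -0.21567 m/s.
|v| = 0.21567 m/s.

0.216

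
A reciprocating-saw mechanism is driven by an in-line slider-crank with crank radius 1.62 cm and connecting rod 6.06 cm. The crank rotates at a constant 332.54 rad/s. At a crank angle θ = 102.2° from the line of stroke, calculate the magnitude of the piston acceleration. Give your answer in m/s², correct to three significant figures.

829

ω = 332.5 rad/s
x(θ) = r cosθ + √(L² − r² sin²θ); with ω constant, a = ω²·d²x/dθ².
d²x/dθ² = −r cosθ − r²(cos2θ)/√u − r⁴ sin²2θ/(4u^{3/2}),  u = L² − r² sin²θ = 0.00342164 m².
Substituting r = 0.0162 m, L = 0.0606 m, θ = 102.2°: d²x/dθ² = +0.0074946 m.
a = ω²·d²x/dθ² = (332.5)²·(+0.0074946) = +828.78 m/s²;  |a| = 828.78 m/s².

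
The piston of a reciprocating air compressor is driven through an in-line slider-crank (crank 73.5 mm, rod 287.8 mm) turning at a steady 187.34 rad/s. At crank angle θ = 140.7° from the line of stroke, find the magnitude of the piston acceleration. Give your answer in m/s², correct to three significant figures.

ω = 187.3 rad/s
x(θ) = r cosθ + √(L² − r² sin²θ); with ω constant, a = ω²·d²x/dθ².
d²x/dθ² = −r cosθ − r²(cos2θ)/√u − r⁴ sin²2θ/(4u^{3/2}),  u = L² − r² sin²θ = 0.0806616 m².
Substituting r = 0.0735 m, L = 0.2878 m, θ = 140.7°: d²x/dθ² = +0.052812 m.
a = ω²·d²x/dθ² = (187.3)²·(+0.052812) = +1853.5 m/s²;  |a| = 1853.5 m/s².

1850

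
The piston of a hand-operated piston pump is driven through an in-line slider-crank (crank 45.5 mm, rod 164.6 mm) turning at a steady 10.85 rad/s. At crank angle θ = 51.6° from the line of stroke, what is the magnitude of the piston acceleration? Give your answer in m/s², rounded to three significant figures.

ω = 10.85 rad/s
x(θ) = r cosθ + √(L² − r² sin²θ); with ω constant, a = ω²·d²x/dθ².
d²x/dθ² = −r cosθ − r²(cos2θ)/√u − r⁴ sin²2θ/(4u^{3/2}),  u = L² − r² sin²θ = 0.0258217 m².
Substituting r = 0.0455 m, L = 0.1646 m, θ = 51.6°: d²x/dθ² = -0.025565 m.
a = ω²·d²x/dθ² = (10.85)²·(-0.025565) = -3.0096 m/s²;  |a| = 3.0096 m/s².

3.01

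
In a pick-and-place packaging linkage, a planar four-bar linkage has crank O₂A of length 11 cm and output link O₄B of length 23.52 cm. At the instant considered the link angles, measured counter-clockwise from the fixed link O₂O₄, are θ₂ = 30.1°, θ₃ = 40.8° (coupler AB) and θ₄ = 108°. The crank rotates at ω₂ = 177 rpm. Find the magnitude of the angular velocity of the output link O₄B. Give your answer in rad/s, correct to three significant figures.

ω₂ = 18.54 rad/s (from 177 rpm).
Differentiating the loop-closure r₂e^{iθ₂}+r₃e^{iθ₃}=r₁+r₄e^{iθ₄} gives r₂ω₂e^{iθ₂}+r₃ω₃e^{iθ₃}=r₄ω₄e^{iθ₄}.
Eliminating the other unknown: ω₄ = r₂ω₂ sin(θ₂−θ₃) / [r₄ sin(θ₄−θ₃)].
Numerator sine = -0.18567; denominator sine = +0.92186.
Result = 0.11·18.54·(-0.18567) / (0.2352·(+0.92186)) = -1.7459 rad/s; magnitude 1.7459 rad/s.

1.75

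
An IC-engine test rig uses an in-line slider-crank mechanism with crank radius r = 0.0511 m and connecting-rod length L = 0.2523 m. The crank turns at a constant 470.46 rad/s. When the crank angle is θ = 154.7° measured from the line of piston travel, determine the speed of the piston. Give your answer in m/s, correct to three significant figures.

ω = 470.5 rad/s
For an in-line slider-crank, x = r cosθ + √(L² − r² sin²θ), so v = −rω sinθ·[1 + r cosθ/√(L² − r² sin²θ)].
With r = 0.0511 m, L = 0.2523 m, θ = 154.7°: √(L² − r² sin²θ) = 0.25135 m.
v = −0.0511·470.5·0.42736·[1 + 0.0511·-0.90408/0.25135] = -8.3856 m/s.
|v| = 8.3856 m/s.

8.39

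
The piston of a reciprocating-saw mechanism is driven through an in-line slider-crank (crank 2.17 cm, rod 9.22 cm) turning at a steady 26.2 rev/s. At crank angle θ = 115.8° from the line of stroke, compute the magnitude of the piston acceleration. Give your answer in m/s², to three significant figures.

ω = 2π·26.2 = 164.6 rad/s
x(θ) = r cosθ + √(L² − r² sin²θ); with ω constant, a = ω²·d²x/dθ².
d²x/dθ² = −r cosθ − r²(cos2θ)/√u − r⁴ sin²2θ/(4u^{3/2}),  u = L² − r² sin²θ = 0.00811915 m².
Substituting r = 0.0217 m, L = 0.0922 m, θ = 115.8°: d²x/dθ² = +0.012644 m.
a = ω²·d²x/dθ² = (164.6)²·(+0.012644) = +342.65 m/s²;  |a| = 342.65 m/s².

343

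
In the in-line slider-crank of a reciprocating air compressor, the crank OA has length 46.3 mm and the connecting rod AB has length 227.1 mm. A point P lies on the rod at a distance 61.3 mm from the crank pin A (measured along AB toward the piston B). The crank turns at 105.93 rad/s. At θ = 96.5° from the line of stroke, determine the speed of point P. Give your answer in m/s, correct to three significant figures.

4.86

ω = 105.9 rad/s.  Crank-pin speed |V_A| = rω = 4.9046 m/s, perpendicular to OA.
Rod angle: sinφ = −(r/L) sinθ ⇒ φ = -11.687°; ω_rod = −rω cosθ/√(L²−r²sin²θ) = +2.4965 rad/s.
V_P = V_A + ω_rod × AP, with AP = 0.0613 m along the rod.
Components: V_Px = −rω sinθ − a·ω_rod·sinφ = -4.842 m/s;  V_Py = rω cosθ + a·ω_rod·cosφ = -0.40535 m/s.
|V_P| = √(V_Px² + V_Py²) = 4.859 m/s.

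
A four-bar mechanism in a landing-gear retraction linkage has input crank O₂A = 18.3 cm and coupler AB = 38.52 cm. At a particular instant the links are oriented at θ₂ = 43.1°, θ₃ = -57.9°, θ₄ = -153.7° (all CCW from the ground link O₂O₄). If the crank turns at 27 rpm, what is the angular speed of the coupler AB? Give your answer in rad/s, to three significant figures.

0.390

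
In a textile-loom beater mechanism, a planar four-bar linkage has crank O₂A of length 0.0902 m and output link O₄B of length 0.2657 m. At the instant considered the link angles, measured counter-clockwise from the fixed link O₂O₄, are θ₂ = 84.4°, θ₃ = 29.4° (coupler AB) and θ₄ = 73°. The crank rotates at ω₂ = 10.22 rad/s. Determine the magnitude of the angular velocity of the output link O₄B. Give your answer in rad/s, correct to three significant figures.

4.12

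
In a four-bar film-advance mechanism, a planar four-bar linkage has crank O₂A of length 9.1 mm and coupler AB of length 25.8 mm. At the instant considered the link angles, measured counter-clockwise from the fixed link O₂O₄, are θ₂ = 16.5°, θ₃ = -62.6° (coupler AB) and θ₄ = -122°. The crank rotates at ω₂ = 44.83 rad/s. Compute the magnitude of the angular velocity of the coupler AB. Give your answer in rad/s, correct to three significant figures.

ω₂ = 44.83 rad/s
Differentiating the loop-closure r₂e^{iθ₂}+r₃e^{iθ₃}=r₁+r₄e^{iθ₄} gives r₂ω₂e^{iθ₂}+r₃ω₃e^{iθ₃}=r₄ω₄e^{iθ₄}.
Eliminating the other unknown: ω₃ = r₂ω₂ sin(θ₄−θ₂) / [r₃ sin(θ₃−θ₄)].
Numerator sine = -0.66262; denominator sine = +0.86074.
Result = 0.0091·44.83·(-0.66262) / (0.0258·(+0.86074)) = -12.173 rad/s; magnitude 12.173 rad/s.

12.2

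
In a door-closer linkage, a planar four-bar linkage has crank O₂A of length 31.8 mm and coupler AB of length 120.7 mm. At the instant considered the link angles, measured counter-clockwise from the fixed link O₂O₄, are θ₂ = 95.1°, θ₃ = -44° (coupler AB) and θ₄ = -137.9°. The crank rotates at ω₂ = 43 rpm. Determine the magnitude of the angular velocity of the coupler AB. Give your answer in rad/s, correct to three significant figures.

0.950

ω₂ = 4.503 rad/s (from 43 rpm).
Differentiating the loop-closure r₂e^{iθ₂}+r₃e^{iθ₃}=r₁+r₄e^{iθ₄} gives r₂ω₂e^{iθ₂}+r₃ω₃e^{iθ₃}=r₄ω₄e^{iθ₄}.
Eliminating the other unknown: ω₃ = r₂ω₂ sin(θ₄−θ₂) / [r₃ sin(θ₃−θ₄)].
Numerator sine = +0.79864; denominator sine = +0.99768.
Result = 0.0318·4.503·(+0.79864) / (0.1207·(+0.99768)) = +0.94967 rad/s; magnitude 0.94967 rad/s.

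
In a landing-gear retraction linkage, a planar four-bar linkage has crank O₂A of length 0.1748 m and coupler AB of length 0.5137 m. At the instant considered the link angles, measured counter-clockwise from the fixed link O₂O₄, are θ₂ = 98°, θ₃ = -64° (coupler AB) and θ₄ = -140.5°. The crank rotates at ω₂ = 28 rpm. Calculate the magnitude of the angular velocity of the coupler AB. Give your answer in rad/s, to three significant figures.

0.875

ω₂ = 2.932 rad/s (from 28 rpm).
Differentiating the loop-closure r₂e^{iθ₂}+r₃e^{iθ₃}=r₁+r₄e^{iθ₄} gives r₂ω₂e^{iθ₂}+r₃ω₃e^{iθ₃}=r₄ω₄e^{iθ₄}.
Eliminating the other unknown: ω₃ = r₂ω₂ sin(θ₄−θ₂) / [r₃ sin(θ₃−θ₄)].
Numerator sine = +0.85264; denominator sine = +0.97237.
Result = 0.1748·2.932·(+0.85264) / (0.5137·(+0.97237)) = +0.87489 rad/s; magnitude 0.87489 rad/s.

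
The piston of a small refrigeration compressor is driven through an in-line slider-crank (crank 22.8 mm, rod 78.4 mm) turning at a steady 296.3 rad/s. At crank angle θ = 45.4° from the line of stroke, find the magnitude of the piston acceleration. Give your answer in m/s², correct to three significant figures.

ω = 296.3 rad/s
x(θ) = r cosθ + √(L² − r² sin²θ); with ω constant, a = ω²·d²x/dθ².
d²x/dθ² = −r cosθ − r²(cos2θ)/√u − r⁴ sin²2θ/(4u^{3/2}),  u = L² − r² sin²θ = 0.00588301 m².
Substituting r = 0.0228 m, L = 0.0784 m, θ = 45.4°: d²x/dθ² = -0.016064 m.
a = ω²·d²x/dθ² = (296.3)²·(-0.016064) = -1410.3 m/s²;  |a| = 1410.3 m/s².

1410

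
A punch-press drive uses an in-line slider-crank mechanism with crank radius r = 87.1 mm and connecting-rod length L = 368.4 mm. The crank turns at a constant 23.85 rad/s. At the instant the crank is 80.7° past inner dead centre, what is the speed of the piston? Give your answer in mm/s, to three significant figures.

2130

ω = 23.85 rad/s
For an in-line slider-crank, x = r cosθ + √(L² − r² sin²θ), so v = −rω sinθ·[1 + r cosθ/√(L² − r² sin²θ)].
With r = 0.0871 m, L = 0.3684 m, θ = 80.7°: √(L² − r² sin²θ) = 0.35823 m.
v = −0.0871·23.85·0.98686·[1 + 0.0871·0.16160/0.35823] = -2.1306 m/s.
|v| = 2.1306 m/s = 2130.6 mm/s.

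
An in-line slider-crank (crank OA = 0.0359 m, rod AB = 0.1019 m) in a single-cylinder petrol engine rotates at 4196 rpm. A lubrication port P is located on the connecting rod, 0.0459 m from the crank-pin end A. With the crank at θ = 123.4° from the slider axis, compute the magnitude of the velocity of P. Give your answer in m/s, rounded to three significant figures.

12.9

ω = 439.4 rad/s.  Crank-pin speed |V_A| = rω = 15.775 m/s, perpendicular to OA.
Rod angle: sinφ = −(r/L) sinθ ⇒ φ = -17.105°; ω_rod = −rω cosθ/√(L²−r²sin²θ) = +89.161 rad/s.
V_P = V_A + ω_rod × AP, with AP = 0.0459 m along the rod.
Components: V_Px = −rω sinθ − a·ω_rod·sinφ = -11.966 m/s;  V_Py = rω cosθ + a·ω_rod·cosφ = -4.7722 m/s.
|V_P| = √(V_Px² + V_Py²) = 12.882 m/s.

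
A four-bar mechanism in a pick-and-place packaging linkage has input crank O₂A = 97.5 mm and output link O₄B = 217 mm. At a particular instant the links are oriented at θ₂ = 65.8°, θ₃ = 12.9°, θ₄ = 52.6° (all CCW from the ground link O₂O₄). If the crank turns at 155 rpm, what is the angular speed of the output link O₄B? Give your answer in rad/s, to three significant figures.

ω₂ = 16.23 rad/s (from 155 rpm).
Differentiating the loop-closure r₂e^{iθ₂}+r₃e^{iθ₃}=r₁+r₄e^{iθ₄} gives r₂ω₂e^{iθ₂}+r₃ω₃e^{iθ₃}=r₄ω₄e^{iθ₄}.
Eliminating the other unknown: ω₄ = r₂ω₂ sin(θ₂−θ₃) / [r₄ sin(θ₄−θ₃)].
Numerator sine = +0.79758; denominator sine = +0.63877.
Result = 0.0975·16.23·(+0.79758) / (0.217·(+0.63877)) = +9.1062 rad/s; magnitude 9.1062 rad/s.

9.11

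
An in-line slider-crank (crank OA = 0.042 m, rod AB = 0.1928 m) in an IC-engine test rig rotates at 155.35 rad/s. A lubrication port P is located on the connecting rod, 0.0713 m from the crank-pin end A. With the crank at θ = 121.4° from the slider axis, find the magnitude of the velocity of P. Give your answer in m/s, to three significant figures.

ω = 155.3 rad/s.  Crank-pin speed |V_A| = rω = 6.5247 m/s, perpendicular to OA.
Rod angle: sinφ = −(r/L) sinθ ⇒ φ = -10.716°; ω_rod = −rω cosθ/√(L²−r²sin²θ) = +17.945 rad/s.
V_P = V_A + ω_rod × AP, with AP = 0.0713 m along the rod.
Components: V_Px = −rω sinθ − a·ω_rod·sinφ = -5.3313 m/s;  V_Py = rω cosθ + a·ω_rod·cosφ = -2.1423 m/s.
|V_P| = √(V_Px² + V_Py²) = 5.7456 m/s.

5.75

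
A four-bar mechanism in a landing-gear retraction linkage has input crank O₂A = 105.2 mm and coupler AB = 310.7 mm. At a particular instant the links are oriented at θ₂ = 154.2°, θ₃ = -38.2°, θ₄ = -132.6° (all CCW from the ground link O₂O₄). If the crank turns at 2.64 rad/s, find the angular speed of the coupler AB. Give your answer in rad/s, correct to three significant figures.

0.858

ω₂ = 2.64 rad/s
Differentiating the loop-closure r₂e^{iθ₂}+r₃e^{iθ₃}=r₁+r₄e^{iθ₄} gives r₂ω₂e^{iθ₂}+r₃ω₃e^{iθ₃}=r₄ω₄e^{iθ₄}.
Eliminating the other unknown: ω₃ = r₂ω₂ sin(θ₄−θ₂) / [r₃ sin(θ₃−θ₄)].
Numerator sine = +0.95732; denominator sine = +0.99705.
Result = 0.1052·2.64·(+0.95732) / (0.3107·(+0.99705)) = +0.85826 rad/s; magnitude 0.85826 rad/s.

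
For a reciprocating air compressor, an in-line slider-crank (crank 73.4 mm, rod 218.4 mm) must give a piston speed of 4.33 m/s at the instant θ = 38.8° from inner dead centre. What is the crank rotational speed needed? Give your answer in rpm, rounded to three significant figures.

709

For an in-line slider-crank, |v_piston| = rω|sinθ|·[1 + r cosθ/√(L² − r² sin²θ)].
With r = 0.0734 m, L = 0.2184 m, θ = 38.8°: the bracketed kinematic factor |dx/dθ| = 0.058315 m.
ω = v/|dx/dθ| = 4.33/0.058315 = 74.251 rad/s.
N = 60ω/(2π) = 709.05 rpm.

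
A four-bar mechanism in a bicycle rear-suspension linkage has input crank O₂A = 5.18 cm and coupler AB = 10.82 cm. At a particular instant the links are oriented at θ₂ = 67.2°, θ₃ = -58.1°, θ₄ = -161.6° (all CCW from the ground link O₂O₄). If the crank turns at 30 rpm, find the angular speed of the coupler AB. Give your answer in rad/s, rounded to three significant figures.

1.16

ω₂ = 3.142 rad/s (from 30 rpm).
Differentiating the loop-closure r₂e^{iθ₂}+r₃e^{iθ₃}=r₁+r₄e^{iθ₄} gives r₂ω₂e^{iθ₂}+r₃ω₃e^{iθ₃}=r₄ω₄e^{iθ₄}.
Eliminating the other unknown: ω₃ = r₂ω₂ sin(θ₄−θ₂) / [r₃ sin(θ₃−θ₄)].
Numerator sine = +0.75241; denominator sine = +0.97237.
Result = 0.0518·3.142·(+0.75241) / (0.1082·(+0.97237)) = +1.1638 rad/s; magnitude 1.1638 rad/s.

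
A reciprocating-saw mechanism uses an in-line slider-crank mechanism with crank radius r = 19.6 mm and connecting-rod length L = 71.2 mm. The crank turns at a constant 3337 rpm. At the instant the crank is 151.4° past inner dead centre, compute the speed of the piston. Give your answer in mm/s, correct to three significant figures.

2480

ω = 2π·3337/60 = 349.4 rad/s
For an in-line slider-crank, x = r cosθ + √(L² − r² sin²θ), so v = −rω sinθ·[1 + r cosθ/√(L² − r² sin²θ)].
With r = 0.0196 m, L = 0.0712 m, θ = 151.4°: √(L² − r² sin²θ) = 0.070579 m.
v = −0.0196·349.4·0.47869·[1 + 0.0196·-0.87798/0.070579] = -2.4793 m/s.
|v| = 2.4793 m/s = 2479.3 mm/s.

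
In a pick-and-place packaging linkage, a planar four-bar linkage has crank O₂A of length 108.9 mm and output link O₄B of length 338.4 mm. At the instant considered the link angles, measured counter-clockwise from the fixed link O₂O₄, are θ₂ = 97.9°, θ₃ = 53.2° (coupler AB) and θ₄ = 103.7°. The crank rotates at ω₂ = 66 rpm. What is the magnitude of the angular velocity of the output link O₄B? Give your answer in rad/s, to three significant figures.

ω₂ = 6.912 rad/s (from 66 rpm).
Differentiating the loop-closure r₂e^{iθ₂}+r₃e^{iθ₃}=r₁+r₄e^{iθ₄} gives r₂ω₂e^{iθ₂}+r₃ω₃e^{iθ₃}=r₄ω₄e^{iθ₄}.
Eliminating the other unknown: ω₄ = r₂ω₂ sin(θ₂−θ₃) / [r₄ sin(θ₄−θ₃)].
Numerator sine = +0.70339; denominator sine = +0.77162.
Result = 0.1089·6.912·(+0.70339) / (0.3384·(+0.77162)) = +2.0275 rad/s; magnitude 2.0275 rad/s.

2.03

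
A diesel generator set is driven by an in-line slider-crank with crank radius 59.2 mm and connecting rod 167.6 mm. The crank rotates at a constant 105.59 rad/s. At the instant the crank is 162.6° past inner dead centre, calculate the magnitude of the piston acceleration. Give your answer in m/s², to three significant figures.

ω = 105.6 rad/s
x(θ) = r cosθ + √(L² − r² sin²θ); with ω constant, a = ω²·d²x/dθ².
d²x/dθ² = −r cosθ − r²(cos2θ)/√u − r⁴ sin²2θ/(4u^{3/2}),  u = L² − r² sin²θ = 0.0277764 m².
Substituting r = 0.0592 m, L = 0.1676 m, θ = 162.6°: d²x/dθ² = +0.039008 m.
a = ω²·d²x/dθ² = (105.6)²·(+0.039008) = +434.9 m/s²;  |a| = 434.9 m/s².

435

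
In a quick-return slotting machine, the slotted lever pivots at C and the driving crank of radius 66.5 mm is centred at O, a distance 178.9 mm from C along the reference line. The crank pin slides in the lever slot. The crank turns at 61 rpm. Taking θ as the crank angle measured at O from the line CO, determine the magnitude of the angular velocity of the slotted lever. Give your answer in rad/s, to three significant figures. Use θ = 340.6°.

1.70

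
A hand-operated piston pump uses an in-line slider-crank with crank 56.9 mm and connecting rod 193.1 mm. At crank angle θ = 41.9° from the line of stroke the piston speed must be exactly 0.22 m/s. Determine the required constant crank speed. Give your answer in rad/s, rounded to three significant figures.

4.73

For an in-line slider-crank, |v_piston| = rω|sinθ|·[1 + r cosθ/√(L² − r² sin²θ)].
With r = 0.0569 m, L = 0.1931 m, θ = 41.9°: the bracketed kinematic factor |dx/dθ| = 0.0465 m.
ω = v/|dx/dθ| = 0.22/0.0465 = 4.7312 rad/s.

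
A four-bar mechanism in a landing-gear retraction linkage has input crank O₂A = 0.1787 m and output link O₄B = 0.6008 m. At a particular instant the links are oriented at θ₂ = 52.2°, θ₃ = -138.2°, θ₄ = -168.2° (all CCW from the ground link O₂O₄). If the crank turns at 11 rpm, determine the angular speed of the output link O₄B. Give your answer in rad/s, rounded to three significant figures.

ω₂ = 1.152 rad/s (from 11 rpm).
Differentiating the loop-closure r₂e^{iθ₂}+r₃e^{iθ₃}=r₁+r₄e^{iθ₄} gives r₂ω₂e^{iθ₂}+r₃ω₃e^{iθ₃}=r₄ω₄e^{iθ₄}.
Eliminating the other unknown: ω₄ = r₂ω₂ sin(θ₂−θ₃) / [r₄ sin(θ₄−θ₃)].
Numerator sine = -0.18052; denominator sine = -0.50000.
Result = 0.1787·1.152·(-0.18052) / (0.6008·(-0.50000)) = +0.1237 rad/s; magnitude 0.1237 rad/s.

0.124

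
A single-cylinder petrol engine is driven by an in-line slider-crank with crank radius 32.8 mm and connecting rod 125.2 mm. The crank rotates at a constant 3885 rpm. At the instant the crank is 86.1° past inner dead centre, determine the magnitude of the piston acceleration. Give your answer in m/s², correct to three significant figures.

ω = 2π·3885/60 = 406.8 rad/s
x(θ) = r cosθ + √(L² − r² sin²θ); with ω constant, a = ω²·d²x/dθ².
d²x/dθ² = −r cosθ − r²(cos2θ)/√u − r⁴ sin²2θ/(4u^{3/2}),  u = L² − r² sin²θ = 0.0146042 m².
Substituting r = 0.0328 m, L = 0.1252 m, θ = 86.1°: d²x/dθ² = +0.0065862 m.
a = ω²·d²x/dθ² = (406.8)²·(+0.0065862) = +1090.1 m/s²;  |a| = 1090.1 m/s².

1090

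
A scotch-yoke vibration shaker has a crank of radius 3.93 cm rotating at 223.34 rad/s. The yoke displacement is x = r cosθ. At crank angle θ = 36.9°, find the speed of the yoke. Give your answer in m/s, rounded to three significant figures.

ω = 223.3 rad/s
x = r cosθ ⇒ ẋ = −rω sinθ.
|v| = rω|sinθ| = 0.0393·223.3·|sin 36.9°| = 5.27 m/s.

5.27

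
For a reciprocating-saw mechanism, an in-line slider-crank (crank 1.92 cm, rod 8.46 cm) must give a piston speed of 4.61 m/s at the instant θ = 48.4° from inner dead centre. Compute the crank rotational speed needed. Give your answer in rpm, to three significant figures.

For an in-line slider-crank, |v_piston| = rω|sinθ|·[1 + r cosθ/√(L² − r² sin²θ)].
With r = 0.0192 m, L = 0.0846 m, θ = 48.4°: the bracketed kinematic factor |dx/dθ| = 0.016553 m.
ω = v/|dx/dθ| = 4.61/0.016553 = 278.5 rad/s.
N = 60ω/(2π) = 2659.5 rpm.

2660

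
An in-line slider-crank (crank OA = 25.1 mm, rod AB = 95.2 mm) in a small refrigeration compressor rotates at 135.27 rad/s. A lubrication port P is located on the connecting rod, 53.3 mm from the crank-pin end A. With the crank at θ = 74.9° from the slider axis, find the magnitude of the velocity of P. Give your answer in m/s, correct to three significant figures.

ω = 135.3 rad/s.  Crank-pin speed |V_A| = rω = 3.3953 m/s, perpendicular to OA.
Rod angle: sinφ = −(r/L) sinθ ⇒ φ = -14.747°; ω_rod = −rω cosθ/√(L²−r²sin²θ) = -9.6073 rad/s.
V_P = V_A + ω_rod × AP, with AP = 0.0533 m along the rod.
Components: V_Px = −rω sinθ − a·ω_rod·sinφ = -3.4084 m/s;  V_Py = rω cosθ + a·ω_rod·cosφ = +0.38928 m/s.
|V_P| = √(V_Px² + V_Py²) = 3.4306 m/s.

3.43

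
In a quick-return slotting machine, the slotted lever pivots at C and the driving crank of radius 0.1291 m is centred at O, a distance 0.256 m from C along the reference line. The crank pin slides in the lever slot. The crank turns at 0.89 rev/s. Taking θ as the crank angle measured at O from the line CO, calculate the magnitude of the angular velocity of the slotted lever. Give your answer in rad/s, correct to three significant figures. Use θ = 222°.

1.33

ω = 5.592 rad/s (from 0.89 rev/s).
Crank pin A relative to C: A = (d + r cosθ, r sinθ); lever angle φ = atan2(r sinθ, d + r cosθ).
Differentiating tanφ: φ̇ = rω(d cosθ + r)/(d² + r² + 2dr cosθ).
d² + r² + 2dr cosθ = |CA|² = 0.0330815 m²;  d cosθ + r = -0.061145 m.
|ω_lever| = |0.1291·5.592·-0.061145| / 0.0330815 = 1.3344 rad/s.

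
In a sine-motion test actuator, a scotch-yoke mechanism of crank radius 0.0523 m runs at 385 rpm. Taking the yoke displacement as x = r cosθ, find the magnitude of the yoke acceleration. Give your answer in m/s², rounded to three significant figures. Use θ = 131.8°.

56.7

ω = 40.32 rad/s (from 385 rpm).
x = r cosθ ⇒ ẍ = −rω² cosθ (ω constant).
|a| = rω²|cosθ| = 0.0523·(40.32)²·|cos 131.8°| = 56.663 m/s².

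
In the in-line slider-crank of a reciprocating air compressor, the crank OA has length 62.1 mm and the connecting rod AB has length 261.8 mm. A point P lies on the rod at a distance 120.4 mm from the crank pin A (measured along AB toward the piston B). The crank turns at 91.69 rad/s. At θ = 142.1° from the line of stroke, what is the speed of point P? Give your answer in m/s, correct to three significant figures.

4.01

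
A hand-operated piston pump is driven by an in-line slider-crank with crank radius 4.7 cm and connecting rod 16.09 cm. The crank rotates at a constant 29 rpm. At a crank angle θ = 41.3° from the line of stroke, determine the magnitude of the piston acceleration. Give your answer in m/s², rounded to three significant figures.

ω = 2π·29/60 = 3.037 rad/s
x(θ) = r cosθ + √(L² − r² sin²θ); with ω constant, a = ω²·d²x/dθ².
d²x/dθ² = −r cosθ − r²(cos2θ)/√u − r⁴ sin²2θ/(4u^{3/2}),  u = L² − r² sin²θ = 0.0249266 m².
Substituting r = 0.047 m, L = 0.1609 m, θ = 41.3°: d²x/dθ² = -0.037416 m.
a = ω²·d²x/dθ² = (3.037)²·(-0.037416) = -0.34508 m/s²;  |a| = 0.34508 m/s².

0.345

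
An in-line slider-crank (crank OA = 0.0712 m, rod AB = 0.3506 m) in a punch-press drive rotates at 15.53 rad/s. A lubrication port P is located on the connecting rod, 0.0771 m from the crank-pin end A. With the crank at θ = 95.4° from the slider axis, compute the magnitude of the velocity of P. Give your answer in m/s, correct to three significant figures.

ω = 15.53 rad/s.  Crank-pin speed |V_A| = rω = 1.1057 m/s, perpendicular to OA.
Rod angle: sinφ = −(r/L) sinθ ⇒ φ = -11.664°; ω_rod = −rω cosθ/√(L²−r²sin²θ) = +0.30306 rad/s.
V_P = V_A + ω_rod × AP, with AP = 0.0771 m along the rod.
Components: V_Px = −rω sinθ − a·ω_rod·sinφ = -1.0961 m/s;  V_Py = rω cosθ + a·ω_rod·cosφ = -0.081175 m/s.
|V_P| = √(V_Px² + V_Py²) = 1.0991 m/s.

1.10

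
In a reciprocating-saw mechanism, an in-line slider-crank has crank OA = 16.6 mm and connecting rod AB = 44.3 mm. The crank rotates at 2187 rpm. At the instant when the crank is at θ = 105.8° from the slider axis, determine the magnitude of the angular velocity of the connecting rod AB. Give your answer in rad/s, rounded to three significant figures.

25.1

ω = 229 rad/s (converted from 2187 rpm).
The rod makes angle φ with the slider axis where L sinφ = r sinθ; differentiating, L cosφ·φ̇ = r ω cosθ.
L cosφ = √(L² − r² sin²θ) = 0.04132 m.
|ω_rod| = r ω |cosθ| / √(L² − r² sin²θ) = 0.0166·229·0.27228/0.04132 = 25.052 rad/s.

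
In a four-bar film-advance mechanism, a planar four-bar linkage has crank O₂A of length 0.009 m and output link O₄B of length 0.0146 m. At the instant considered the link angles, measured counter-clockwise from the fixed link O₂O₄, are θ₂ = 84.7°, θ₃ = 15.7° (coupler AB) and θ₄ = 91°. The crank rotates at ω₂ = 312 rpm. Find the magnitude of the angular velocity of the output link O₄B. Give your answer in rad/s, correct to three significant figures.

19.4

ω₂ = 32.67 rad/s (from 312 rpm).
Differentiating the loop-closure r₂e^{iθ₂}+r₃e^{iθ₃}=r₁+r₄e^{iθ₄} gives r₂ω₂e^{iθ₂}+r₃ω₃e^{iθ₃}=r₄ω₄e^{iθ₄}.
Eliminating the other unknown: ω₄ = r₂ω₂ sin(θ₂−θ₃) / [r₄ sin(θ₄−θ₃)].
Numerator sine = +0.93358; denominator sine = +0.96727.
Result = 0.009·32.67·(+0.93358) / (0.0146·(+0.96727)) = +19.439 rad/s; magnitude 19.439 rad/s.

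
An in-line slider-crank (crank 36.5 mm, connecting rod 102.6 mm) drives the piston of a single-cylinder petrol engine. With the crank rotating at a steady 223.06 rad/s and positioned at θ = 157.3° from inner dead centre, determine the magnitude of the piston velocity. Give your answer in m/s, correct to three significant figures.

ω = 223.1 rad/s
For an in-line slider-crank, x = r cosθ + √(L² − r² sin²θ), so v = −rω sinθ·[1 + r cosθ/√(L² − r² sin²θ)].
With r = 0.0365 m, L = 0.1026 m, θ = 157.3°: √(L² − r² sin²θ) = 0.10163 m.
v = −0.0365·223.1·0.38591·[1 + 0.0365·-0.92254/0.10163] = -2.1009 m/s.
|v| = 2.1009 m/s.

2.10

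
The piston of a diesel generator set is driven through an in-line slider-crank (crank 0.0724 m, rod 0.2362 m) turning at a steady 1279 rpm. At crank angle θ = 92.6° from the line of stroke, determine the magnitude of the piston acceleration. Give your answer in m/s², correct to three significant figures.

475

ω = 2π·1279/60 = 133.9 rad/s
x(θ) = r cosθ + √(L² − r² sin²θ); with ω constant, a = ω²·d²x/dθ².
d²x/dθ² = −r cosθ − r²(cos2θ)/√u − r⁴ sin²2θ/(4u^{3/2}),  u = L² − r² sin²θ = 0.0505595 m².
Substituting r = 0.0724 m, L = 0.2362 m, θ = 92.6°: d²x/dθ² = +0.026495 m.
a = ω²·d²x/dθ² = (133.9)²·(+0.026495) = +475.3 m/s²;  |a| = 475.3 m/s².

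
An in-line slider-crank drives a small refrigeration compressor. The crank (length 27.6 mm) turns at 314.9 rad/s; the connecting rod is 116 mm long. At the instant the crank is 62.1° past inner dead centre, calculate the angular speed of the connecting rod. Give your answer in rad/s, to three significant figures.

35.9

ω = 314.9 rad/s
The rod makes angle φ with the slider axis where L sinφ = r sinθ; differentiating, L cosφ·φ̇ = r ω cosθ.
L cosφ = √(L² − r² sin²θ) = 0.11341 m.
|ω_rod| = r ω |cosθ| / √(L² − r² sin²θ) = 0.0276·314.9·0.46793/0.11341 = 35.861 rad/s.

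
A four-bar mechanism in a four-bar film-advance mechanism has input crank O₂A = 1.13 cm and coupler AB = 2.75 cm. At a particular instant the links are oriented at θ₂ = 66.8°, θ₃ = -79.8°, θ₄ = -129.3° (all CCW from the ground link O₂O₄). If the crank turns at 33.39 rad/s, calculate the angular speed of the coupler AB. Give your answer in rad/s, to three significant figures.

ω₂ = 33.39 rad/s
Differentiating the loop-closure r₂e^{iθ₂}+r₃e^{iθ₃}=r₁+r₄e^{iθ₄} gives r₂ω₂e^{iθ₂}+r₃ω₃e^{iθ₃}=r₄ω₄e^{iθ₄}.
Eliminating the other unknown: ω₃ = r₂ω₂ sin(θ₄−θ₂) / [r₃ sin(θ₃−θ₄)].
Numerator sine = +0.27731; denominator sine = +0.76041.
Result = 0.0113·33.39·(+0.27731) / (0.0275·(+0.76041)) = +5.0037 rad/s; magnitude 5.0037 rad/s.

5.00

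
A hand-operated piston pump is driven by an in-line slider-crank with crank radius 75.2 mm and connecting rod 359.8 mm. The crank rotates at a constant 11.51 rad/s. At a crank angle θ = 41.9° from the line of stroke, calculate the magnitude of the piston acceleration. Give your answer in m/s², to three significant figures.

7.67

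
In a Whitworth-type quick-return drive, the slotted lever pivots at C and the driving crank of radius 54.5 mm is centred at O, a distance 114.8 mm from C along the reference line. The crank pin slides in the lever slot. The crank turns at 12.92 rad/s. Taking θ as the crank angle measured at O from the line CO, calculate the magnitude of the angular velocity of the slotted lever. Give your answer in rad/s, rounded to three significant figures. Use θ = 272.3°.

2.50

ω = 12.92 rad/s
Crank pin A relative to C: A = (d + r cosθ, r sinθ); lever angle φ = atan2(r sinθ, d + r cosθ).
Differentiating tanφ: φ̇ = rω(d cosθ + r)/(d² + r² + 2dr cosθ).
d² + r² + 2dr cosθ = |CA|² = 0.0166515 m²;  d cosθ + r = +0.059107 m.
|ω_lever| = |0.0545·12.92·+0.059107| / 0.0166515 = 2.4995 rad/s.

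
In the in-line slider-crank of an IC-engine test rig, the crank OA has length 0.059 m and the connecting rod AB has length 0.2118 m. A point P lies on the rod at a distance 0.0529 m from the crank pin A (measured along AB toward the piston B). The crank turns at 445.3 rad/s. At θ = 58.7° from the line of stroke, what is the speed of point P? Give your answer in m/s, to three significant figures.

ω = 445.3 rad/s.  Crank-pin speed |V_A| = rω = 26.273 m/s, perpendicular to OA.
Rod angle: sinφ = −(r/L) sinθ ⇒ φ = -13.770°; ω_rod = −rω cosθ/√(L²−r²sin²θ) = -66.351 rad/s.
V_P = V_A + ω_rod × AP, with AP = 0.0529 m along the rod.
Components: V_Px = −rω sinθ − a·ω_rod·sinφ = -23.284 m/s;  V_Py = rω cosθ + a·ω_rod·cosφ = +10.24 m/s.
|V_P| = √(V_Px² + V_Py²) = 25.437 m/s.

25.4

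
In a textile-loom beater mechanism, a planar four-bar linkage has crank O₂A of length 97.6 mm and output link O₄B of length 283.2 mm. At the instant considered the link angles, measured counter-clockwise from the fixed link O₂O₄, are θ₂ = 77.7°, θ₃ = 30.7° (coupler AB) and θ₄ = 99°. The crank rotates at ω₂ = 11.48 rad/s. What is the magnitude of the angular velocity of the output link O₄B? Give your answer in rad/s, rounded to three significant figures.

ω₂ = 11.48 rad/s
Differentiating the loop-closure r₂e^{iθ₂}+r₃e^{iθ₃}=r₁+r₄e^{iθ₄} gives r₂ω₂e^{iθ₂}+r₃ω₃e^{iθ₃}=r₄ω₄e^{iθ₄}.
Eliminating the other unknown: ω₄ = r₂ω₂ sin(θ₂−θ₃) / [r₄ sin(θ₄−θ₃)].
Numerator sine = +0.73135; denominator sine = +0.92913.
Result = 0.0976·11.48·(+0.73135) / (0.2832·(+0.92913)) = +3.1142 rad/s; magnitude 3.1142 rad/s.

3.11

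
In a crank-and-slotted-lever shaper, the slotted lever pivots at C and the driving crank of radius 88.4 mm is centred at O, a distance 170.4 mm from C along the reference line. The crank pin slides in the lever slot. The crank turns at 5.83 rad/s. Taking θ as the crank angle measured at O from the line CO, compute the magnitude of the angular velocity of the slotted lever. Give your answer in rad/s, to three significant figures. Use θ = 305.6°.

ω = 5.83 rad/s
Crank pin A relative to C: A = (d + r cosθ, r sinθ); lever angle φ = atan2(r sinθ, d + r cosθ).
Differentiating tanφ: φ̇ = rω(d cosθ + r)/(d² + r² + 2dr cosθ).
d² + r² + 2dr cosθ = |CA|² = 0.0543882 m²;  d cosθ + r = +0.18759 m.
|ω_lever| = |0.0884·5.83·+0.18759| / 0.0543882 = 1.7776 rad/s.

1.78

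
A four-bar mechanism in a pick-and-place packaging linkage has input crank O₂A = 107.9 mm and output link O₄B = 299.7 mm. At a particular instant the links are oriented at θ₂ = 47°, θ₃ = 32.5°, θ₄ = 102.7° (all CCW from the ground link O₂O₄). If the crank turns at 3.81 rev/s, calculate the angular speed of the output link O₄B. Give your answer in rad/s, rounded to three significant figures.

2.29

ω₂ = 23.94 rad/s (from 3.81 rev/s).
Differentiating the loop-closure r₂e^{iθ₂}+r₃e^{iθ₃}=r₁+r₄e^{iθ₄} gives r₂ω₂e^{iθ₂}+r₃ω₃e^{iθ₃}=r₄ω₄e^{iθ₄}.
Eliminating the other unknown: ω₄ = r₂ω₂ sin(θ₂−θ₃) / [r₄ sin(θ₄−θ₃)].
Numerator sine = +0.25038; denominator sine = +0.94088.
Result = 0.1079·23.94·(+0.25038) / (0.2997·(+0.94088)) = +2.2935 rad/s; magnitude 2.2935 rad/s.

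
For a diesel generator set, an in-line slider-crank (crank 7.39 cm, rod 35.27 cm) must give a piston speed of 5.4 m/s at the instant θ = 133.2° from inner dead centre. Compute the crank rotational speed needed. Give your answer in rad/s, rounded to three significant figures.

117

For an in-line slider-crank, |v_piston| = rω|sinθ|·[1 + r cosθ/√(L² − r² sin²θ)].
With r = 0.0739 m, L = 0.3527 m, θ = 133.2°: the bracketed kinematic factor |dx/dθ| = 0.046052 m.
ω = v/|dx/dθ| = 5.4/0.046052 = 117.26 rad/s.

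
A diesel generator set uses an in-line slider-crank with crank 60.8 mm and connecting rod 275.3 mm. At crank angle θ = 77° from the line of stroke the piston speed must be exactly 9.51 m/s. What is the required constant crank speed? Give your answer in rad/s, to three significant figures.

153

For an in-line slider-crank, |v_piston| = rω|sinθ|·[1 + r cosθ/√(L² − r² sin²θ)].
With r = 0.0608 m, L = 0.2753 m, θ = 77°: the bracketed kinematic factor |dx/dθ| = 0.062255 m.
ω = v/|dx/dθ| = 9.51/0.062255 = 152.76 rad/s.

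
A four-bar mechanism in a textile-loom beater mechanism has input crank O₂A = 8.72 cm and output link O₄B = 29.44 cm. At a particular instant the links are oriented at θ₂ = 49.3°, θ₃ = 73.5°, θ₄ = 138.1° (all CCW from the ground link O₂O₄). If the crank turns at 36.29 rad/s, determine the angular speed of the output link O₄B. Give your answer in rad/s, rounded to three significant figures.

4.88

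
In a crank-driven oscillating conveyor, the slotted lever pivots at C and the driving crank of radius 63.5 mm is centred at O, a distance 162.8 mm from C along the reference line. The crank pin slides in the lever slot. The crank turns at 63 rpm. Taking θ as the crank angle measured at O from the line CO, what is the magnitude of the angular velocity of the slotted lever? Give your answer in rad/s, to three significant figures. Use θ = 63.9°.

1.43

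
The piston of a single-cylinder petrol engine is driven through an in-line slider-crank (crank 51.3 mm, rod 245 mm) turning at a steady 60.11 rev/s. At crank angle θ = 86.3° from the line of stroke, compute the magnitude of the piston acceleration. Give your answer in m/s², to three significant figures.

ω = 2π·60.1 = 377.7 rad/s
x(θ) = r cosθ + √(L² − r² sin²θ); with ω constant, a = ω²·d²x/dθ².
d²x/dθ² = −r cosθ − r²(cos2θ)/√u − r⁴ sin²2θ/(4u^{3/2}),  u = L² − r² sin²θ = 0.0574043 m².
Substituting r = 0.0513 m, L = 0.245 m, θ = 86.3°: d²x/dθ² = +0.00758 m.
a = ω²·d²x/dθ² = (377.7)²·(+0.00758) = +1081.2 m/s²;  |a| = 1081.2 m/s².

1080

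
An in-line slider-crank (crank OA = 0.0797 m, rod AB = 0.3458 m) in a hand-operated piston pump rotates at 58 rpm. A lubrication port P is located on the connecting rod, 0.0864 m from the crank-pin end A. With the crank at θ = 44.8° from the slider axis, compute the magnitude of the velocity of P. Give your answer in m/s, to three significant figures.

ω = 6.074 rad/s.  Crank-pin speed |V_A| = rω = 0.48408 m/s, perpendicular to OA.
Rod angle: sinφ = −(r/L) sinθ ⇒ φ = -9.346°; ω_rod = −rω cosθ/√(L²−r²sin²θ) = -1.0067 rad/s.
V_P = V_A + ω_rod × AP, with AP = 0.0864 m along the rod.
Components: V_Px = −rω sinθ − a·ω_rod·sinφ = -0.35522 m/s;  V_Py = rω cosθ + a·ω_rod·cosφ = +0.25767 m/s.
|V_P| = √(V_Px² + V_Py²) = 0.43883 m/s.

0.439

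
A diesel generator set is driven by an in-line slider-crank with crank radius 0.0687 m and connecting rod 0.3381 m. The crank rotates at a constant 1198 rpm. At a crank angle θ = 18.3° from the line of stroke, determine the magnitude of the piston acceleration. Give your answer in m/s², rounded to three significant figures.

ω = 2π·1198/60 = 125.5 rad/s
x(θ) = r cosθ + √(L² − r² sin²θ); with ω constant, a = ω²·d²x/dθ².
d²x/dθ² = −r cosθ − r²(cos2θ)/√u − r⁴ sin²2θ/(4u^{3/2}),  u = L² − r² sin²θ = 0.113846 m².
Substituting r = 0.0687 m, L = 0.3381 m, θ = 18.3°: d²x/dθ² = -0.076507 m.
a = ω²·d²x/dθ² = (125.5)²·(-0.076507) = -1204.1 m/s²;  |a| = 1204.1 m/s².

1200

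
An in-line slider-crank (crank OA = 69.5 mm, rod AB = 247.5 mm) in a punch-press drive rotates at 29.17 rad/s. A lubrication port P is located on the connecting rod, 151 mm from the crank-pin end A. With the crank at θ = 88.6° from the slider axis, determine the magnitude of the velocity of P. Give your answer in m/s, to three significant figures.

2.04

ω = 29.17 rad/s.  Crank-pin speed |V_A| = rω = 2.0273 m/s, perpendicular to OA.
Rod angle: sinφ = −(r/L) sinθ ⇒ φ = -16.303°; ω_rod = −rω cosθ/√(L²−r²sin²θ) = -0.20851 rad/s.
V_P = V_A + ω_rod × AP, with AP = 0.151 m along the rod.
Components: V_Px = −rω sinθ − a·ω_rod·sinφ = -2.0355 m/s;  V_Py = rω cosθ + a·ω_rod·cosφ = +0.019312 m/s.
|V_P| = √(V_Px² + V_Py²) = 2.0356 m/s.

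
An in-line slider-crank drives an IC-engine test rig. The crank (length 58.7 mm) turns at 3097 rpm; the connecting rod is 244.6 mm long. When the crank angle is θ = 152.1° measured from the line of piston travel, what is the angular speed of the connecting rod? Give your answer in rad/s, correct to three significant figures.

ω = 324.3 rad/s (converted from 3097 rpm).
The rod makes angle φ with the slider axis where L sinφ = r sinθ; differentiating, L cosφ·φ̇ = r ω cosθ.
L cosφ = √(L² − r² sin²θ) = 0.24305 m.
|ω_rod| = r ω |cosθ| / √(L² − r² sin²θ) = 0.0587·324.3·0.88377/0.24305 = 69.222 rad/s.

69.2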